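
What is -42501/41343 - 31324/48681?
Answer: -1121339771/670872861 ≈ -1.6715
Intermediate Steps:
-42501/41343 - 31324/48681 = -42501*1/41343 - 31324*1/48681 = -14167/13781 - 31324/48681 = -1121339771/670872861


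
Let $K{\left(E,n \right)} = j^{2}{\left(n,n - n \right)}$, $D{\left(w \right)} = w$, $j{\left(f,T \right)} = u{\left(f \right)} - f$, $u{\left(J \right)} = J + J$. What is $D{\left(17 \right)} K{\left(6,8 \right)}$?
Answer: $1088$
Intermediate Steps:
$u{\left(J \right)} = 2 J$
$j{\left(f,T \right)} = f$ ($j{\left(f,T \right)} = 2 f - f = f$)
$K{\left(E,n \right)} = n^{2}$
$D{\left(17 \right)} K{\left(6,8 \right)} = 17 \cdot 8^{2} = 17 \cdot 64 = 1088$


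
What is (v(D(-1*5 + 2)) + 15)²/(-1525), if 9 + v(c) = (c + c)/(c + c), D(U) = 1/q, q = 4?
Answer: -49/1525 ≈ -0.032131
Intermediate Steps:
D(U) = ¼ (D(U) = 1/4 = ¼)
v(c) = -8 (v(c) = -9 + (c + c)/(c + c) = -9 + (2*c)/((2*c)) = -9 + (2*c)*(1/(2*c)) = -9 + 1 = -8)
(v(D(-1*5 + 2)) + 15)²/(-1525) = (-8 + 15)²/(-1525) = 7²*(-1/1525) = 49*(-1/1525) = -49/1525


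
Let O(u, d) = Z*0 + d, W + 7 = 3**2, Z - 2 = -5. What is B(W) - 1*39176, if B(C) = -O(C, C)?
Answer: -39178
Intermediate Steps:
Z = -3 (Z = 2 - 5 = -3)
W = 2 (W = -7 + 3**2 = -7 + 9 = 2)
O(u, d) = d (O(u, d) = -3*0 + d = 0 + d = d)
B(C) = -C
B(W) - 1*39176 = -1*2 - 1*39176 = -2 - 39176 = -39178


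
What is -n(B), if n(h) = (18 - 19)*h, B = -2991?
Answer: -2991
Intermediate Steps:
n(h) = -h
-n(B) = -(-1)*(-2991) = -1*2991 = -2991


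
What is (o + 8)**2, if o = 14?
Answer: 484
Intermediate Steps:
(o + 8)**2 = (14 + 8)**2 = 22**2 = 484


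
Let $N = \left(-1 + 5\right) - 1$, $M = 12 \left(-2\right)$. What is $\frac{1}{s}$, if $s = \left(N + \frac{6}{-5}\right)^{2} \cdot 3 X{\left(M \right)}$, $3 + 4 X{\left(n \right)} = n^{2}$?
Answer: $\frac{100}{139239} \approx 0.00071819$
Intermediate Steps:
$M = -24$
$N = 3$ ($N = 4 - 1 = 3$)
$X{\left(n \right)} = - \frac{3}{4} + \frac{n^{2}}{4}$
$s = \frac{139239}{100}$ ($s = \left(3 + \frac{6}{-5}\right)^{2} \cdot 3 \left(- \frac{3}{4} + \frac{\left(-24\right)^{2}}{4}\right) = \left(3 + 6 \left(- \frac{1}{5}\right)\right)^{2} \cdot 3 \left(- \frac{3}{4} + \frac{1}{4} \cdot 576\right) = \left(3 - \frac{6}{5}\right)^{2} \cdot 3 \left(- \frac{3}{4} + 144\right) = \left(\frac{9}{5}\right)^{2} \cdot 3 \cdot \frac{573}{4} = \frac{81}{25} \cdot 3 \cdot \frac{573}{4} = \frac{243}{25} \cdot \frac{573}{4} = \frac{139239}{100} \approx 1392.4$)
$\frac{1}{s} = \frac{1}{\frac{139239}{100}} = \frac{100}{139239}$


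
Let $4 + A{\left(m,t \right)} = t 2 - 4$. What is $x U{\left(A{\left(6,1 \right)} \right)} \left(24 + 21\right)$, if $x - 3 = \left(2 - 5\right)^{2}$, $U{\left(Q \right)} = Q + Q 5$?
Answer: $-19440$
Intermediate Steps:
$A{\left(m,t \right)} = -8 + 2 t$ ($A{\left(m,t \right)} = -4 + \left(t 2 - 4\right) = -4 + \left(2 t - 4\right) = -4 + \left(-4 + 2 t\right) = -8 + 2 t$)
$U{\left(Q \right)} = 6 Q$ ($U{\left(Q \right)} = Q + 5 Q = 6 Q$)
$x = 12$ ($x = 3 + \left(2 - 5\right)^{2} = 3 + \left(-3\right)^{2} = 3 + 9 = 12$)
$x U{\left(A{\left(6,1 \right)} \right)} \left(24 + 21\right) = 12 \cdot 6 \left(-8 + 2 \cdot 1\right) \left(24 + 21\right) = 12 \cdot 6 \left(-8 + 2\right) 45 = 12 \cdot 6 \left(-6\right) 45 = 12 \left(\left(-36\right) 45\right) = 12 \left(-1620\right) = -19440$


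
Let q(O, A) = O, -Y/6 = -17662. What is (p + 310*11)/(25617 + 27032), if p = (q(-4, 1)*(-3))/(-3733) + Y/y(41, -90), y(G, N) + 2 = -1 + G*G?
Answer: 10877862340/164895983563 ≈ 0.065968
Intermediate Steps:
Y = 105972 (Y = -6*(-17662) = 105972)
y(G, N) = -3 + G² (y(G, N) = -2 + (-1 + G*G) = -2 + (-1 + G²) = -3 + G²)
p = 197786670/3131987 (p = -4*(-3)/(-3733) + 105972/(-3 + 41²) = 12*(-1/3733) + 105972/(-3 + 1681) = -12/3733 + 105972/1678 = -12/3733 + 105972*(1/1678) = -12/3733 + 52986/839 = 197786670/3131987 ≈ 63.151)
(p + 310*11)/(25617 + 27032) = (197786670/3131987 + 310*11)/(25617 + 27032) = (197786670/3131987 + 3410)/52649 = (10877862340/3131987)*(1/52649) = 10877862340/164895983563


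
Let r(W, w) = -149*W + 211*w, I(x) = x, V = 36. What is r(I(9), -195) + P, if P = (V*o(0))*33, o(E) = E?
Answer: -42486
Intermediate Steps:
P = 0 (P = (36*0)*33 = 0*33 = 0)
r(I(9), -195) + P = (-149*9 + 211*(-195)) + 0 = (-1341 - 41145) + 0 = -42486 + 0 = -42486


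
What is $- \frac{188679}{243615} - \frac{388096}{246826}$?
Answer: $- \frac{215775061}{91942685} \approx -2.3468$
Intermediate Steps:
$- \frac{188679}{243615} - \frac{388096}{246826} = \left(-188679\right) \frac{1}{243615} - \frac{194048}{123413} = - \frac{577}{745} - \frac{194048}{123413} = - \frac{215775061}{91942685}$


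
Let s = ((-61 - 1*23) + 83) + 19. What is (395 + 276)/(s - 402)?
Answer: -671/384 ≈ -1.7474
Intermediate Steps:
s = 18 (s = ((-61 - 23) + 83) + 19 = (-84 + 83) + 19 = -1 + 19 = 18)
(395 + 276)/(s - 402) = (395 + 276)/(18 - 402) = 671/(-384) = 671*(-1/384) = -671/384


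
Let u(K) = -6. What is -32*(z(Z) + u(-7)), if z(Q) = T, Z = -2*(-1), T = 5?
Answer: 32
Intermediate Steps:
Z = 2
z(Q) = 5
-32*(z(Z) + u(-7)) = -32*(5 - 6) = -32*(-1) = 32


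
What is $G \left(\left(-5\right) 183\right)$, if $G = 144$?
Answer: $-131760$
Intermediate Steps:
$G \left(\left(-5\right) 183\right) = 144 \left(\left(-5\right) 183\right) = 144 \left(-915\right) = -131760$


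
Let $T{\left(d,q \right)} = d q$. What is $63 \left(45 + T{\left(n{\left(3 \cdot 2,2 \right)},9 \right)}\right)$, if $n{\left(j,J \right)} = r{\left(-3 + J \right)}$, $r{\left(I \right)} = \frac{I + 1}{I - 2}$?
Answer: $2835$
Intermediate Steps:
$r{\left(I \right)} = \frac{1 + I}{-2 + I}$
$n{\left(j,J \right)} = \frac{-2 + J}{-5 + J}$ ($n{\left(j,J \right)} = \frac{1 + \left(-3 + J\right)}{-2 + \left(-3 + J\right)} = \frac{-2 + J}{-5 + J}$)
$63 \left(45 + T{\left(n{\left(3 \cdot 2,2 \right)},9 \right)}\right) = 63 \left(45 + \frac{-2 + 2}{-5 + 2} \cdot 9\right) = 63 \left(45 + \frac{1}{-3} \cdot 0 \cdot 9\right) = 63 \left(45 + \left(- \frac{1}{3}\right) 0 \cdot 9\right) = 63 \left(45 + 0 \cdot 9\right) = 63 \left(45 + 0\right) = 63 \cdot 45 = 2835$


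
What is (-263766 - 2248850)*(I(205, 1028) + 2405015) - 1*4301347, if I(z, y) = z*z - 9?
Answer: -6148453544443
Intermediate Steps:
I(z, y) = -9 + z² (I(z, y) = z² - 9 = -9 + z²)
(-263766 - 2248850)*(I(205, 1028) + 2405015) - 1*4301347 = (-263766 - 2248850)*((-9 + 205²) + 2405015) - 1*4301347 = -2512616*((-9 + 42025) + 2405015) - 4301347 = -2512616*(42016 + 2405015) - 4301347 = -2512616*2447031 - 4301347 = -6148449243096 - 4301347 = -6148453544443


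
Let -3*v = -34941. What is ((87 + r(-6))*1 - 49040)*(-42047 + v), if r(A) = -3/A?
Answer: 1488156000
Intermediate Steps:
v = 11647 (v = -⅓*(-34941) = 11647)
((87 + r(-6))*1 - 49040)*(-42047 + v) = ((87 - 3/(-6))*1 - 49040)*(-42047 + 11647) = ((87 - 3*(-⅙))*1 - 49040)*(-30400) = ((87 + ½)*1 - 49040)*(-30400) = ((175/2)*1 - 49040)*(-30400) = (175/2 - 49040)*(-30400) = -97905/2*(-30400) = 1488156000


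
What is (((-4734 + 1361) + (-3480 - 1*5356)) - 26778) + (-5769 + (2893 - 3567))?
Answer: -45430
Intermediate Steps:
(((-4734 + 1361) + (-3480 - 1*5356)) - 26778) + (-5769 + (2893 - 3567)) = ((-3373 + (-3480 - 5356)) - 26778) + (-5769 - 674) = ((-3373 - 8836) - 26778) - 6443 = (-12209 - 26778) - 6443 = -38987 - 6443 = -45430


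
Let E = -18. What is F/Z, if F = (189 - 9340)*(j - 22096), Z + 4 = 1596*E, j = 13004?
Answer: -20800223/7183 ≈ -2895.8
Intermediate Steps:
Z = -28732 (Z = -4 + 1596*(-18) = -4 - 28728 = -28732)
F = 83200892 (F = (189 - 9340)*(13004 - 22096) = -9151*(-9092) = 83200892)
F/Z = 83200892/(-28732) = 83200892*(-1/28732) = -20800223/7183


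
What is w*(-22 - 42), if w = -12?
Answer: 768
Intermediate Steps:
w*(-22 - 42) = -12*(-22 - 42) = -12*(-64) = 768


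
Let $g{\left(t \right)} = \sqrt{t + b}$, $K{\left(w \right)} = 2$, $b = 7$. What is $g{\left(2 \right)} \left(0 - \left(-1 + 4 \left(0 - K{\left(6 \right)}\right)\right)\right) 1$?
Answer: $27$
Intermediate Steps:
$g{\left(t \right)} = \sqrt{7 + t}$ ($g{\left(t \right)} = \sqrt{t + 7} = \sqrt{7 + t}$)
$g{\left(2 \right)} \left(0 - \left(-1 + 4 \left(0 - K{\left(6 \right)}\right)\right)\right) 1 = \sqrt{7 + 2} \left(0 - \left(-1 + 4 \left(0 - 2\right)\right)\right) 1 = \sqrt{9} \left(0 - \left(-1 + 4 \left(0 - 2\right)\right)\right) 1 = 3 \left(0 + \left(1 - -8\right)\right) 1 = 3 \left(0 + \left(1 + 8\right)\right) 1 = 3 \left(0 + 9\right) 1 = 3 \cdot 9 \cdot 1 = 3 \cdot 9 = 27$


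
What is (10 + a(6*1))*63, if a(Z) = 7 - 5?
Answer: 756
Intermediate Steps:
a(Z) = 2
(10 + a(6*1))*63 = (10 + 2)*63 = 12*63 = 756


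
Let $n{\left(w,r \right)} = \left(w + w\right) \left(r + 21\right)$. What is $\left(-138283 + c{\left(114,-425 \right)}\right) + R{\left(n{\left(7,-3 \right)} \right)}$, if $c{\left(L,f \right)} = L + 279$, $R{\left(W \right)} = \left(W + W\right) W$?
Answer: $-10882$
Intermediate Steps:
$n{\left(w,r \right)} = 2 w \left(21 + r\right)$
$R{\left(W \right)} = 2 W^{2}$ ($R{\left(W \right)} = 2 W W = 2 W^{2}$)
$c{\left(L,f \right)} = 279 + L$
$\left(-138283 + c{\left(114,-425 \right)}\right) + R{\left(n{\left(7,-3 \right)} \right)} = \left(-138283 + \left(279 + 114\right)\right) + 2 \left(2 \cdot 7 \left(21 - 3\right)\right)^{2} = \left(-138283 + 393\right) + 2 \left(2 \cdot 7 \cdot 18\right)^{2} = -137890 + 2 \cdot 252^{2} = -137890 + 2 \cdot 63504 = -137890 + 127008 = -10882$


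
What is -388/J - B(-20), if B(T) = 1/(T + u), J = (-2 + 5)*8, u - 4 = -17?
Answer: -355/22 ≈ -16.136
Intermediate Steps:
u = -13 (u = 4 - 17 = -13)
J = 24 (J = 3*8 = 24)
B(T) = 1/(-13 + T) (B(T) = 1/(T - 13) = 1/(-13 + T))
-388/J - B(-20) = -388/24 - 1/(-13 - 20) = -388*1/24 - 1/(-33) = -97/6 - 1*(-1/33) = -97/6 + 1/33 = -355/22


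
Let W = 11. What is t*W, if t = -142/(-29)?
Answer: 1562/29 ≈ 53.862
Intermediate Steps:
t = 142/29 (t = -142*(-1/29) = 142/29 ≈ 4.8966)
t*W = (142/29)*11 = 1562/29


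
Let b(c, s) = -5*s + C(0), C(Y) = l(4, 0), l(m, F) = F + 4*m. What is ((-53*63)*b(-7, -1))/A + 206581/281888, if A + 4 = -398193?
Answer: 102025639129/112246955936 ≈ 0.90894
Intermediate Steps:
A = -398197 (A = -4 - 398193 = -398197)
C(Y) = 16 (C(Y) = 0 + 4*4 = 0 + 16 = 16)
b(c, s) = 16 - 5*s (b(c, s) = -5*s + 16 = 16 - 5*s)
((-53*63)*b(-7, -1))/A + 206581/281888 = ((-53*63)*(16 - 5*(-1)))/(-398197) + 206581/281888 = -3339*(16 + 5)*(-1/398197) + 206581*(1/281888) = -3339*21*(-1/398197) + 206581/281888 = -70119*(-1/398197) + 206581/281888 = 70119/398197 + 206581/281888 = 102025639129/112246955936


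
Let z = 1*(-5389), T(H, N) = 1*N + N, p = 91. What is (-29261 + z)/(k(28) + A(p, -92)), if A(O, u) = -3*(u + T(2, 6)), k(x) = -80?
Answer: -3465/16 ≈ -216.56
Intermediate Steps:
T(H, N) = 2*N (T(H, N) = N + N = 2*N)
A(O, u) = -36 - 3*u (A(O, u) = -3*(u + 2*6) = -3*(u + 12) = -3*(12 + u) = -36 - 3*u)
z = -5389
(-29261 + z)/(k(28) + A(p, -92)) = (-29261 - 5389)/(-80 + (-36 - 3*(-92))) = -34650/(-80 + (-36 + 276)) = -34650/(-80 + 240) = -34650/160 = -34650*1/160 = -3465/16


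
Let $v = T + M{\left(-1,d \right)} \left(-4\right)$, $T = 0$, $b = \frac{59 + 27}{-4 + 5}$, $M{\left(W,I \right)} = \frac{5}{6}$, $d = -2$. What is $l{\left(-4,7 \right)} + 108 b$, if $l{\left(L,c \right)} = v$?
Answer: $\frac{27854}{3} \approx 9284.7$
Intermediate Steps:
$M{\left(W,I \right)} = \frac{5}{6}$ ($M{\left(W,I \right)} = 5 \cdot \frac{1}{6} = \frac{5}{6}$)
$b = 86$ ($b = \frac{86}{1} = 86 \cdot 1 = 86$)
$v = - \frac{10}{3}$ ($v = 0 + \frac{5}{6} \left(-4\right) = 0 - \frac{10}{3} = - \frac{10}{3} \approx -3.3333$)
$l{\left(L,c \right)} = - \frac{10}{3}$
$l{\left(-4,7 \right)} + 108 b = - \frac{10}{3} + 108 \cdot 86 = - \frac{10}{3} + 9288 = \frac{27854}{3}$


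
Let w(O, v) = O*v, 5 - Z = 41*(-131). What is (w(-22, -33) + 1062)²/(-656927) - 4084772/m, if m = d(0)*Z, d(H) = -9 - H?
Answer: 632179019287/7946188992 ≈ 79.557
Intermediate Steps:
Z = 5376 (Z = 5 - 41*(-131) = 5 - 1*(-5371) = 5 + 5371 = 5376)
m = -48384 (m = (-9 - 1*0)*5376 = (-9 + 0)*5376 = -9*5376 = -48384)
(w(-22, -33) + 1062)²/(-656927) - 4084772/m = (-22*(-33) + 1062)²/(-656927) - 4084772/(-48384) = (726 + 1062)²*(-1/656927) - 4084772*(-1/48384) = 1788²*(-1/656927) + 1021193/12096 = 3196944*(-1/656927) + 1021193/12096 = -3196944/656927 + 1021193/12096 = 632179019287/7946188992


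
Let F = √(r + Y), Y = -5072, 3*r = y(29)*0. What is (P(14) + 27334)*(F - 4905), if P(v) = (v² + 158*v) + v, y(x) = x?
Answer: -145953180 + 119024*I*√317 ≈ -1.4595e+8 + 2.1192e+6*I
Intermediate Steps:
r = 0 (r = (29*0)/3 = (⅓)*0 = 0)
P(v) = v² + 159*v
F = 4*I*√317 (F = √(0 - 5072) = √(-5072) = 4*I*√317 ≈ 71.218*I)
(P(14) + 27334)*(F - 4905) = (14*(159 + 14) + 27334)*(4*I*√317 - 4905) = (14*173 + 27334)*(-4905 + 4*I*√317) = (2422 + 27334)*(-4905 + 4*I*√317) = 29756*(-4905 + 4*I*√317) = -145953180 + 119024*I*√317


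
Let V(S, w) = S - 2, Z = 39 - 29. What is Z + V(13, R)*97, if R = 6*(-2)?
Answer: 1077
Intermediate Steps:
Z = 10
R = -12
V(S, w) = -2 + S
Z + V(13, R)*97 = 10 + (-2 + 13)*97 = 10 + 11*97 = 10 + 1067 = 1077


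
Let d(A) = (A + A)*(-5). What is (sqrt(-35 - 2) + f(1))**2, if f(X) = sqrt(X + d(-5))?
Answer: 14 + 2*I*sqrt(1887) ≈ 14.0 + 86.879*I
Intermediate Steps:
d(A) = -10*A (d(A) = (2*A)*(-5) = -10*A)
f(X) = sqrt(50 + X) (f(X) = sqrt(X - 10*(-5)) = sqrt(X + 50) = sqrt(50 + X))
(sqrt(-35 - 2) + f(1))**2 = (sqrt(-35 - 2) + sqrt(50 + 1))**2 = (sqrt(-37) + sqrt(51))**2 = (I*sqrt(37) + sqrt(51))**2 = (sqrt(51) + I*sqrt(37))**2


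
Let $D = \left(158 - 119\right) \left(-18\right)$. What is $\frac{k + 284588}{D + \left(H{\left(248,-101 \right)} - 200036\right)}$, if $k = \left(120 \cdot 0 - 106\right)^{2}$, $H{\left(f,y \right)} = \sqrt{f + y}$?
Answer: $- \frac{59383118112}{40295744497} - \frac{2070768 \sqrt{3}}{40295744497} \approx -1.4738$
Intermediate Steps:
$D = -702$ ($D = 39 \left(-18\right) = -702$)
$k = 11236$ ($k = \left(0 - 106\right)^{2} = \left(-106\right)^{2} = 11236$)
$\frac{k + 284588}{D + \left(H{\left(248,-101 \right)} - 200036\right)} = \frac{11236 + 284588}{-702 + \left(\sqrt{248 - 101} - 200036\right)} = \frac{295824}{-702 - \left(200036 - \sqrt{147}\right)} = \frac{295824}{-702 - \left(200036 - 7 \sqrt{3}\right)} = \frac{295824}{-200738 + 7 \sqrt{3}}$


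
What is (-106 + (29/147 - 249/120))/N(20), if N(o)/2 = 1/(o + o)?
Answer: -634321/294 ≈ -2157.6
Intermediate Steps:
N(o) = 1/o (N(o) = 2/(o + o) = 2/((2*o)) = 2*(1/(2*o)) = 1/o)
(-106 + (29/147 - 249/120))/N(20) = (-106 + (29/147 - 249/120))/(1/20) = (-106 + (29*(1/147) - 249*1/120))/(1/20) = (-106 + (29/147 - 83/40))*20 = (-106 - 11041/5880)*20 = -634321/5880*20 = -634321/294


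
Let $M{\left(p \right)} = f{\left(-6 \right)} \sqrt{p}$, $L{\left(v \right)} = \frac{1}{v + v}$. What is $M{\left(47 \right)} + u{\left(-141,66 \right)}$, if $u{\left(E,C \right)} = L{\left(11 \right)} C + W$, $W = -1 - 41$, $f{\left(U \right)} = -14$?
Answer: $-39 - 14 \sqrt{47} \approx -134.98$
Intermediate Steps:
$L{\left(v \right)} = \frac{1}{2 v}$
$W = -42$ ($W = -1 - 41 = -42$)
$u{\left(E,C \right)} = -42 + \frac{C}{22}$ ($u{\left(E,C \right)} = \frac{1}{2 \cdot 11} C - 42 = \frac{1}{2} \cdot \frac{1}{11} C - 42 = \frac{C}{22} - 42 = -42 + \frac{C}{22}$)
$M{\left(p \right)} = - 14 \sqrt{p}$
$M{\left(47 \right)} + u{\left(-141,66 \right)} = - 14 \sqrt{47} + \left(-42 + \frac{1}{22} \cdot 66\right) = - 14 \sqrt{47} + \left(-42 + 3\right) = - 14 \sqrt{47} - 39 = -39 - 14 \sqrt{47}$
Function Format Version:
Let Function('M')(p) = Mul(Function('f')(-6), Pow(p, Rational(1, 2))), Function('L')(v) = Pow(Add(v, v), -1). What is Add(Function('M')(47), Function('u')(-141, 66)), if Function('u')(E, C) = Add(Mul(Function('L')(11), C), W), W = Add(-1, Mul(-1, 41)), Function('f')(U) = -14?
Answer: Add(-39, Mul(-14, Pow(47, Rational(1, 2)))) ≈ -134.98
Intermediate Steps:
Function('L')(v) = Mul(Rational(1, 2), Pow(v, -1)) (Function('L')(v) = Pow(Mul(2, v), -1) = Mul(Rational(1, 2), Pow(v, -1)))
W = -42 (W = Add(-1, -41) = -42)
Function('u')(E, C) = Add(-42, Mul(Rational(1, 22), C)) (Function('u')(E, C) = Add(Mul(Mul(Rational(1, 2), Pow(11, -1)), C), -42) = Add(Mul(Mul(Rational(1, 2), Rational(1, 11)), C), -42) = Add(Mul(Rational(1, 22), C), -42) = Add(-42, Mul(Rational(1, 22), C)))
Function('M')(p) = Mul(-14, Pow(p, Rational(1, 2)))
Add(Function('M')(47), Function('u')(-141, 66)) = Add(Mul(-14, Pow(47, Rational(1, 2))), Add(-42, Mul(Rational(1, 22), 66))) = Add(Mul(-14, Pow(47, Rational(1, 2))), Add(-42, 3)) = Add(Mul(-14, Pow(47, Rational(1, 2))), -39) = Add(-39, Mul(-14, Pow(47, Rational(1, 2))))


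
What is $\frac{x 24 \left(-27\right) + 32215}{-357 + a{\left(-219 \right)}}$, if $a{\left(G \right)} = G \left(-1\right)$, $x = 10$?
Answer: $- \frac{25735}{138} \approx -186.49$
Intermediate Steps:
$a{\left(G \right)} = - G$
$\frac{x 24 \left(-27\right) + 32215}{-357 + a{\left(-219 \right)}} = \frac{10 \cdot 24 \left(-27\right) + 32215}{-357 - -219} = \frac{240 \left(-27\right) + 32215}{-357 + 219} = \frac{-6480 + 32215}{-138} = 25735 \left(- \frac{1}{138}\right) = - \frac{25735}{138}$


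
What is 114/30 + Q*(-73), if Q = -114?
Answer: 41629/5 ≈ 8325.8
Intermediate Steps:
114/30 + Q*(-73) = 114/30 - 114*(-73) = 114*(1/30) + 8322 = 19/5 + 8322 = 41629/5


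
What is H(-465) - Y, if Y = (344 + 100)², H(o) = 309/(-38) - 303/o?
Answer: -1161175097/5890 ≈ -1.9714e+5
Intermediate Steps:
H(o) = -309/38 - 303/o (H(o) = 309*(-1/38) - 303/o = -309/38 - 303/o)
Y = 197136 (Y = 444² = 197136)
H(-465) - Y = (-309/38 - 303/(-465)) - 1*197136 = (-309/38 - 303*(-1/465)) - 197136 = (-309/38 + 101/155) - 197136 = -44057/5890 - 197136 = -1161175097/5890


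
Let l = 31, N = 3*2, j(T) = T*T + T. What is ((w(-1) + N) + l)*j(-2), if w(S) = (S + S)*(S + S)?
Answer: 82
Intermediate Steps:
w(S) = 4*S² (w(S) = (2*S)*(2*S) = 4*S²)
j(T) = T + T² (j(T) = T² + T = T + T²)
N = 6
((w(-1) + N) + l)*j(-2) = ((4*(-1)² + 6) + 31)*(-2*(1 - 2)) = ((4*1 + 6) + 31)*(-2*(-1)) = ((4 + 6) + 31)*2 = (10 + 31)*2 = 41*2 = 82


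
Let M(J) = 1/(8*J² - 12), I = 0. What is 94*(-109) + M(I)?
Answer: -122953/12 ≈ -10246.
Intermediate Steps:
M(J) = 1/(-12 + 8*J²)
94*(-109) + M(I) = 94*(-109) + 1/(4*(-3 + 2*0²)) = -10246 + 1/(4*(-3 + 2*0)) = -10246 + 1/(4*(-3 + 0)) = -10246 + (¼)/(-3) = -10246 + (¼)*(-⅓) = -10246 - 1/12 = -122953/12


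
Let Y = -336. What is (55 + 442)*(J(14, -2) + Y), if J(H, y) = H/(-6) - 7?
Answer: -514892/3 ≈ -1.7163e+5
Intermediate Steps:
J(H, y) = -7 - H/6 (J(H, y) = H*(-⅙) - 7 = -H/6 - 7 = -7 - H/6)
(55 + 442)*(J(14, -2) + Y) = (55 + 442)*((-7 - ⅙*14) - 336) = 497*((-7 - 7/3) - 336) = 497*(-28/3 - 336) = 497*(-1036/3) = -514892/3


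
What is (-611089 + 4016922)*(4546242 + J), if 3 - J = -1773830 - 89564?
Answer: 21830160024287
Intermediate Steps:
J = 1863397 (J = 3 - (-1773830 - 89564) = 3 - 1*(-1863394) = 3 + 1863394 = 1863397)
(-611089 + 4016922)*(4546242 + J) = (-611089 + 4016922)*(4546242 + 1863397) = 3405833*6409639 = 21830160024287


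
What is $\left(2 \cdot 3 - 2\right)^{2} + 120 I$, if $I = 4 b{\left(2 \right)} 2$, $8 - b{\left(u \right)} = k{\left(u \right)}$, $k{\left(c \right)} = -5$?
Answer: $12496$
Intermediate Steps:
$b{\left(u \right)} = 13$ ($b{\left(u \right)} = 8 - -5 = 8 + 5 = 13$)
$I = 104$ ($I = 4 \cdot 13 \cdot 2 = 52 \cdot 2 = 104$)
$\left(2 \cdot 3 - 2\right)^{2} + 120 I = \left(2 \cdot 3 - 2\right)^{2} + 120 \cdot 104 = \left(6 - 2\right)^{2} + 12480 = 4^{2} + 12480 = 16 + 12480 = 12496$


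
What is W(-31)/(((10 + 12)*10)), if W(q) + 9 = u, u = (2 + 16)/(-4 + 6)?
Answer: 0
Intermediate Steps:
u = 9 (u = 18/2 = 18*(½) = 9)
W(q) = 0 (W(q) = -9 + 9 = 0)
W(-31)/(((10 + 12)*10)) = 0/(((10 + 12)*10)) = 0/((22*10)) = 0/220 = 0*(1/220) = 0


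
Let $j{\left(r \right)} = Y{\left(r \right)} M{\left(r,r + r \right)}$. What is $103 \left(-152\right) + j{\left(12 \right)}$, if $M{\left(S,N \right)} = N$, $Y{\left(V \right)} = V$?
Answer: $-15368$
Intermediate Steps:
$j{\left(r \right)} = 2 r^{2}$ ($j{\left(r \right)} = r \left(r + r\right) = r 2 r = 2 r^{2}$)
$103 \left(-152\right) + j{\left(12 \right)} = 103 \left(-152\right) + 2 \cdot 12^{2} = -15656 + 2 \cdot 144 = -15656 + 288 = -15368$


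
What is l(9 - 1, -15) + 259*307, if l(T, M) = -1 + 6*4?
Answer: 79536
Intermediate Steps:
l(T, M) = 23 (l(T, M) = -1 + 24 = 23)
l(9 - 1, -15) + 259*307 = 23 + 259*307 = 23 + 79513 = 79536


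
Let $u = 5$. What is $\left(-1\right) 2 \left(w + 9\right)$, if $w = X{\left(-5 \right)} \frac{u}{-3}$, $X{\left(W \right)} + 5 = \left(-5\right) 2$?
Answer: $-68$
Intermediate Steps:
$X{\left(W \right)} = -15$ ($X{\left(W \right)} = -5 - 10 = -15$)
$w = 25$ ($w = - 15 \frac{5}{-3} = - 15 \cdot 5 \left(- \frac{1}{3}\right) = \left(-15\right) \left(- \frac{5}{3}\right) = 25$)
$\left(-1\right) 2 \left(w + 9\right) = \left(-1\right) 2 \left(25 + 9\right) = \left(-2\right) 34 = -68$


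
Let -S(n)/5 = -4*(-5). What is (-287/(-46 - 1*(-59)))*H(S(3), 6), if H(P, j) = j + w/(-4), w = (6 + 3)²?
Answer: 16359/52 ≈ 314.60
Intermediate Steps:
S(n) = -100 (S(n) = -(-20)*(-5) = -5*20 = -100)
w = 81 (w = 9² = 81)
H(P, j) = -81/4 + j (H(P, j) = j + 81/(-4) = j + 81*(-¼) = j - 81/4 = -81/4 + j)
(-287/(-46 - 1*(-59)))*H(S(3), 6) = (-287/(-46 - 1*(-59)))*(-81/4 + 6) = -287/(-46 + 59)*(-57/4) = -287/13*(-57/4) = 16359/52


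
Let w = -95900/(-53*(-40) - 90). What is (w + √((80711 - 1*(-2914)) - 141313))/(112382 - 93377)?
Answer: -274/110229 + 2*I*√14422/19005 ≈ -0.0024857 + 0.012638*I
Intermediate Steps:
w = -1370/29 (w = -95900/(2120 - 90) = -95900/2030 = -95900*1/2030 = -1370/29 ≈ -47.241)
(w + √((80711 - 1*(-2914)) - 141313))/(112382 - 93377) = (-1370/29 + √((80711 - 1*(-2914)) - 141313))/(112382 - 93377) = (-1370/29 + √((80711 + 2914) - 141313))/19005 = (-1370/29 + √(83625 - 141313))*(1/19005) = (-1370/29 + √(-57688))*(1/19005) = (-1370/29 + 2*I*√14422)*(1/19005) = -274/110229 + 2*I*√14422/19005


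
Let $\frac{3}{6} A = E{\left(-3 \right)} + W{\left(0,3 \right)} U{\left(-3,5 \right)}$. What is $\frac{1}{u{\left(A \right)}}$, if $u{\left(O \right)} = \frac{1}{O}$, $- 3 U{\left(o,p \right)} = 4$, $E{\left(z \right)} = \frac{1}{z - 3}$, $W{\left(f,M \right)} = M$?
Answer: $- \frac{25}{3} \approx -8.3333$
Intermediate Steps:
$E{\left(z \right)} = \frac{1}{-3 + z}$
$U{\left(o,p \right)} = - \frac{4}{3}$ ($U{\left(o,p \right)} = \left(- \frac{1}{3}\right) 4 = - \frac{4}{3}$)
$A = - \frac{25}{3}$ ($A = 2 \left(\frac{1}{-3 - 3} + 3 \left(- \frac{4}{3}\right)\right) = 2 \left(\frac{1}{-6} - 4\right) = 2 \left(- \frac{1}{6} - 4\right) = 2 \left(- \frac{25}{6}\right) = - \frac{25}{3} \approx -8.3333$)
$\frac{1}{u{\left(A \right)}} = \frac{1}{\frac{1}{- \frac{25}{3}}} = \frac{1}{- \frac{3}{25}} = - \frac{25}{3}$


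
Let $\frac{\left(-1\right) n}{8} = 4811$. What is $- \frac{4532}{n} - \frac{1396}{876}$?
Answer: $- \frac{3109951}{2107218} \approx -1.4759$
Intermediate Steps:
$n = -38488$ ($n = \left(-8\right) 4811 = -38488$)
$- \frac{4532}{n} - \frac{1396}{876} = - \frac{4532}{-38488} - \frac{1396}{876} = \left(-4532\right) \left(- \frac{1}{38488}\right) - \frac{349}{219} = \frac{1133}{9622} - \frac{349}{219} = - \frac{3109951}{2107218}$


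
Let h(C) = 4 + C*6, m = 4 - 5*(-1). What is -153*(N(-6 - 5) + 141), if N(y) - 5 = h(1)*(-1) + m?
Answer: -22185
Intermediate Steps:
m = 9 (m = 4 + 5 = 9)
h(C) = 4 + 6*C
N(y) = 4 (N(y) = 5 + ((4 + 6*1)*(-1) + 9) = 5 + ((4 + 6)*(-1) + 9) = 5 + (10*(-1) + 9) = 5 + (-10 + 9) = 5 - 1 = 4)
-153*(N(-6 - 5) + 141) = -153*(4 + 141) = -153*145 = -22185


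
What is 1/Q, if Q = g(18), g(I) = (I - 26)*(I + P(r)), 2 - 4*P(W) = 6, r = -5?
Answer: -1/136 ≈ -0.0073529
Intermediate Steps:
P(W) = -1 (P(W) = ½ - ¼*6 = ½ - 3/2 = -1)
g(I) = (-1 + I)*(-26 + I) (g(I) = (I - 26)*(I - 1) = (-26 + I)*(-1 + I) = (-1 + I)*(-26 + I))
Q = -136 (Q = 26 + 18² - 27*18 = 26 + 324 - 486 = -136)
1/Q = 1/(-136) = -1/136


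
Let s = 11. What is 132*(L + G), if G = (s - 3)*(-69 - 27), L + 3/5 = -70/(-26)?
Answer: -6571488/65 ≈ -1.0110e+5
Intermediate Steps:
L = 136/65 (L = -⅗ - 70/(-26) = -⅗ - 70*(-1/26) = -⅗ + 35/13 = 136/65 ≈ 2.0923)
G = -768 (G = (11 - 3)*(-69 - 27) = 8*(-96) = -768)
132*(L + G) = 132*(136/65 - 768) = 132*(-49784/65) = -6571488/65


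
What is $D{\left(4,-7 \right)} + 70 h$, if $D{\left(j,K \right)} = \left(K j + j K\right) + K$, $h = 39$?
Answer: $2667$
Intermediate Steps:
$D{\left(j,K \right)} = K + 2 K j$ ($D{\left(j,K \right)} = \left(K j + K j\right) + K = 2 K j + K = K + 2 K j$)
$D{\left(4,-7 \right)} + 70 h = - 7 \left(1 + 2 \cdot 4\right) + 70 \cdot 39 = - 7 \left(1 + 8\right) + 2730 = \left(-7\right) 9 + 2730 = -63 + 2730 = 2667$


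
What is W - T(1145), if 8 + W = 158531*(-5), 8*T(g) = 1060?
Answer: -1585591/2 ≈ -7.9280e+5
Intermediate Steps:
T(g) = 265/2 (T(g) = (1/8)*1060 = 265/2)
W = -792663 (W = -8 + 158531*(-5) = -8 - 792655 = -792663)
W - T(1145) = -792663 - 1*265/2 = -792663 - 265/2 = -1585591/2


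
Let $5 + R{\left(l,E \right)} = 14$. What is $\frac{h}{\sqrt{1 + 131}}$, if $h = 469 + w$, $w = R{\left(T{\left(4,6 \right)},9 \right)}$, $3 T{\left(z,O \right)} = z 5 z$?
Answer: $\frac{239 \sqrt{33}}{33} \approx 41.605$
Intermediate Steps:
$T{\left(z,O \right)} = \frac{5 z^{2}}{3}$ ($T{\left(z,O \right)} = \frac{z 5 z}{3} = \frac{5 z z}{3} = \frac{5 z^{2}}{3}$)
$R{\left(l,E \right)} = 9$ ($R{\left(l,E \right)} = -5 + 14 = 9$)
$w = 9$
$h = 478$ ($h = 469 + 9 = 478$)
$\frac{h}{\sqrt{1 + 131}} = \frac{478}{\sqrt{1 + 131}} = \frac{478}{\sqrt{132}} = \frac{478}{2 \sqrt{33}} = 478 \frac{\sqrt{33}}{66} = \frac{239 \sqrt{33}}{33}$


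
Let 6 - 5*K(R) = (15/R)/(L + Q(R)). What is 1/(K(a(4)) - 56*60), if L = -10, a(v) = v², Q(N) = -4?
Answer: -1120/3761841 ≈ -0.00029773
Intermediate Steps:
K(R) = 6/5 + 3/(14*R) (K(R) = 6/5 - 15/R/(5*(-10 - 4)) = 6/5 - 15/R/(5*(-14)) = 6/5 - 15/R*(-1)/(5*14) = 6/5 - (-3)/(14*R) = 6/5 + 3/(14*R))
1/(K(a(4)) - 56*60) = 1/(3*(5 + 28*4²)/(70*(4²)) - 56*60) = 1/((3/70)*(5 + 28*16)/16 - 3360) = 1/((3/70)*(1/16)*(5 + 448) - 3360) = 1/((3/70)*(1/16)*453 - 3360) = 1/(1359/1120 - 3360) = 1/(-3761841/1120) = -1120/3761841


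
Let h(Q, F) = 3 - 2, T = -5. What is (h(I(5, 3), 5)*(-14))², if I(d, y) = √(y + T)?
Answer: 196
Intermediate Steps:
I(d, y) = √(-5 + y) (I(d, y) = √(y - 5) = √(-5 + y))
h(Q, F) = 1
(h(I(5, 3), 5)*(-14))² = (1*(-14))² = (-14)² = 196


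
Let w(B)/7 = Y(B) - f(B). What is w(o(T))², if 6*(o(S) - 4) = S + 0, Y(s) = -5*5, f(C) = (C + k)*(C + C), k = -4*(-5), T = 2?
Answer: 220849321/81 ≈ 2.7265e+6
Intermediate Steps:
k = 20
f(C) = 2*C*(20 + C) (f(C) = (C + 20)*(C + C) = (20 + C)*(2*C) = 2*C*(20 + C))
Y(s) = -25
o(S) = 4 + S/6 (o(S) = 4 + (S + 0)/6 = 4 + S/6)
w(B) = -175 - 14*B*(20 + B) (w(B) = 7*(-25 - 2*B*(20 + B)) = -175 - 14*B*(20 + B))
w(o(T))² = (-175 - 14*(4 + (⅙)*2)*(20 + (4 + (⅙)*2)))² = (-175 - 14*(4 + ⅓)*(20 + (4 + ⅓)))² = (-175 - 14*13/3*(20 + 13/3))² = (-175 - 14*13/3*73/3)² = (-175 - 13286/9)² = (-14861/9)² = 220849321/81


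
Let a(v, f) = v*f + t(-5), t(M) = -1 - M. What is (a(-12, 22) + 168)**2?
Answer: 8464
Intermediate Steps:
a(v, f) = 4 + f*v (a(v, f) = v*f + (-1 - 1*(-5)) = f*v + (-1 + 5) = f*v + 4 = 4 + f*v)
(a(-12, 22) + 168)**2 = ((4 + 22*(-12)) + 168)**2 = ((4 - 264) + 168)**2 = (-260 + 168)**2 = (-92)**2 = 8464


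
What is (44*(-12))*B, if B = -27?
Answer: 14256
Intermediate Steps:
(44*(-12))*B = (44*(-12))*(-27) = -528*(-27) = 14256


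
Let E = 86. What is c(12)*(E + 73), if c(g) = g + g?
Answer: 3816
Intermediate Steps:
c(g) = 2*g
c(12)*(E + 73) = (2*12)*(86 + 73) = 24*159 = 3816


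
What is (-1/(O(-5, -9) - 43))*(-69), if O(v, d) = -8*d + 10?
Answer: 23/13 ≈ 1.7692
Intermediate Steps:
O(v, d) = 10 - 8*d
(-1/(O(-5, -9) - 43))*(-69) = (-1/((10 - 8*(-9)) - 43))*(-69) = (-1/((10 + 72) - 43))*(-69) = (-1/(82 - 43))*(-69) = (-1/39)*(-69) = ((1/39)*(-1))*(-69) = -1/39*(-69) = 23/13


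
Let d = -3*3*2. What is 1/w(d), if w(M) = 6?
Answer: 1/6 ≈ 0.16667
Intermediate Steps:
d = -18 (d = -9*2 = -18)
1/w(d) = 1/6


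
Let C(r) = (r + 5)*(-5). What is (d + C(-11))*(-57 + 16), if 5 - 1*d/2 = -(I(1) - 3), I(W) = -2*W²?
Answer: -1230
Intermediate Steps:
C(r) = -25 - 5*r (C(r) = (5 + r)*(-5) = -25 - 5*r)
d = 0 (d = 10 - (-2)*(-2*1² - 3) = 10 - (-2)*(-2*1 - 3) = 10 - (-2)*(-2 - 3) = 10 - (-2)*(-5) = 10 - 2*5 = 10 - 10 = 0)
(d + C(-11))*(-57 + 16) = (0 + (-25 - 5*(-11)))*(-57 + 16) = (0 + (-25 + 55))*(-41) = (0 + 30)*(-41) = 30*(-41) = -1230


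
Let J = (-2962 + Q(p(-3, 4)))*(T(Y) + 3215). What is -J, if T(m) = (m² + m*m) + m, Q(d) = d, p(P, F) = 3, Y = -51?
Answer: 24754994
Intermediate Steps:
T(m) = m + 2*m² (T(m) = (m² + m²) + m = 2*m² + m = m + 2*m²)
J = -24754994 (J = (-2962 + 3)*(-51*(1 + 2*(-51)) + 3215) = -2959*(-51*(1 - 102) + 3215) = -2959*(-51*(-101) + 3215) = -2959*(5151 + 3215) = -2959*8366 = -24754994)
-J = -1*(-24754994) = 24754994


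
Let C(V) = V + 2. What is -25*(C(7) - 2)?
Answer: -175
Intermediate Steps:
C(V) = 2 + V
-25*(C(7) - 2) = -25*((2 + 7) - 2) = -25*(9 - 2) = -25*7 = -175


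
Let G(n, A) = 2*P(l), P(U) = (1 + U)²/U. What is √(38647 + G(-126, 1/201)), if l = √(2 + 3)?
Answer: √(966275 + 60*√5)/5 ≈ 196.61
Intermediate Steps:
l = √5 ≈ 2.2361
P(U) = (1 + U)²/U
G(n, A) = 2*√5*(1 + √5)²/5 (G(n, A) = 2*((1 + √5)²/(√5)) = 2*((√5/5)*(1 + √5)²) = 2*(√5*(1 + √5)²/5) = 2*√5*(1 + √5)²/5)
√(38647 + G(-126, 1/201)) = √(38647 + (4 + 12*√5/5)) = √(38651 + 12*√5/5)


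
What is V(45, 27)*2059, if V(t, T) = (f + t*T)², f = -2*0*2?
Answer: 3039547275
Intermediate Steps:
f = 0 (f = 0*2 = 0)
V(t, T) = T²*t² (V(t, T) = (0 + t*T)² = (0 + T*t)² = (T*t)² = T²*t²)
V(45, 27)*2059 = (27²*45²)*2059 = (729*2025)*2059 = 1476225*2059 = 3039547275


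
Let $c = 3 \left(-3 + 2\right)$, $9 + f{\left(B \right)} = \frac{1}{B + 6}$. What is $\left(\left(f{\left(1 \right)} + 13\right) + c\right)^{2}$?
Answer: $\frac{64}{49} \approx 1.3061$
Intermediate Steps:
$f{\left(B \right)} = -9 + \frac{1}{6 + B}$ ($f{\left(B \right)} = -9 + \frac{1}{B + 6} = -9 + \frac{1}{6 + B}$)
$c = -3$ ($c = 3 \left(-1\right) = -3$)
$\left(\left(f{\left(1 \right)} + 13\right) + c\right)^{2} = \left(\left(\frac{-53 - 9}{6 + 1} + 13\right) - 3\right)^{2} = \left(\left(\frac{-53 - 9}{7} + 13\right) - 3\right)^{2} = \left(\left(\frac{1}{7} \left(-62\right) + 13\right) - 3\right)^{2} = \left(\left(- \frac{62}{7} + 13\right) - 3\right)^{2} = \left(\frac{29}{7} - 3\right)^{2} = \left(\frac{8}{7}\right)^{2} = \frac{64}{49}$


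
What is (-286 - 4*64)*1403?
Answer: -760426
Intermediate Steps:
(-286 - 4*64)*1403 = (-286 - 256)*1403 = -542*1403 = -760426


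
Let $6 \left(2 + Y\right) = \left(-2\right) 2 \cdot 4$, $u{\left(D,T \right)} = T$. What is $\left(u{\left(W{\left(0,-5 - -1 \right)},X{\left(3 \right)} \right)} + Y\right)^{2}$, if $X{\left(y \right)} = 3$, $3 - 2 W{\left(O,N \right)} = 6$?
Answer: $\frac{25}{9} \approx 2.7778$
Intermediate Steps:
$W{\left(O,N \right)} = - \frac{3}{2}$ ($W{\left(O,N \right)} = \frac{3}{2} - 3 = - \frac{3}{2}$)
$Y = - \frac{14}{3}$ ($Y = -2 + \frac{\left(-2\right) 2 \cdot 4}{6} = -2 + \frac{\left(-4\right) 4}{6} = -2 + \frac{1}{6} \left(-16\right) = -2 - \frac{8}{3} = - \frac{14}{3} \approx -4.6667$)
$\left(u{\left(W{\left(0,-5 - -1 \right)},X{\left(3 \right)} \right)} + Y\right)^{2} = \left(3 - \frac{14}{3}\right)^{2} = \left(- \frac{5}{3}\right)^{2} = \frac{25}{9}$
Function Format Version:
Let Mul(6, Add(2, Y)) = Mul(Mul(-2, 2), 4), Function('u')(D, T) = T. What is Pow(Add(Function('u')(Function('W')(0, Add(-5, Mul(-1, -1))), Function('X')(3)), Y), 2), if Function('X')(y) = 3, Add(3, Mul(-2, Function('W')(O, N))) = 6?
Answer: Rational(25, 9) ≈ 2.7778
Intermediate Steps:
Function('W')(O, N) = Rational(-3, 2) (Function('W')(O, N) = Add(Rational(3, 2), Mul(Rational(-1, 2), 6)) = Add(Rational(3, 2), -3) = Rational(-3, 2))
Y = Rational(-14, 3) (Y = Add(-2, Mul(Rational(1, 6), Mul(Mul(-2, 2), 4))) = Add(-2, Mul(Rational(1, 6), Mul(-4, 4))) = Add(-2, Mul(Rational(1, 6), -16)) = Add(-2, Rational(-8, 3)) = Rational(-14, 3) ≈ -4.6667)
Pow(Add(Function('u')(Function('W')(0, Add(-5, Mul(-1, -1))), Function('X')(3)), Y), 2) = Pow(Add(3, Rational(-14, 3)), 2) = Pow(Rational(-5, 3), 2) = Rational(25, 9)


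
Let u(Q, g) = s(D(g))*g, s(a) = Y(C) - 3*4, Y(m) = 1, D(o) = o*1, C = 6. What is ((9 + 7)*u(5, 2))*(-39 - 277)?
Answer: 111232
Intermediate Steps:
D(o) = o
s(a) = -11 (s(a) = 1 - 3*4 = 1 - 12 = -11)
u(Q, g) = -11*g
((9 + 7)*u(5, 2))*(-39 - 277) = ((9 + 7)*(-11*2))*(-39 - 277) = (16*(-22))*(-316) = -352*(-316) = 111232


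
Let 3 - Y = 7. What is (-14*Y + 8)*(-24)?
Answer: -1536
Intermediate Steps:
Y = -4 (Y = 3 - 1*7 = 3 - 7 = -4)
(-14*Y + 8)*(-24) = (-14*(-4) + 8)*(-24) = (56 + 8)*(-24) = 64*(-24) = -1536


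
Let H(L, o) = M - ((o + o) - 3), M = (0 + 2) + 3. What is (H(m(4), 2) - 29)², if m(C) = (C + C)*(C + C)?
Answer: 625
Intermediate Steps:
M = 5 (M = 2 + 3 = 5)
m(C) = 4*C² (m(C) = (2*C)*(2*C) = 4*C²)
H(L, o) = 8 - 2*o (H(L, o) = 5 - ((o + o) - 3) = 5 - (2*o - 3) = 5 - (-3 + 2*o) = 5 + (3 - 2*o) = 8 - 2*o)
(H(m(4), 2) - 29)² = ((8 - 2*2) - 29)² = ((8 - 4) - 29)² = (4 - 29)² = (-25)² = 625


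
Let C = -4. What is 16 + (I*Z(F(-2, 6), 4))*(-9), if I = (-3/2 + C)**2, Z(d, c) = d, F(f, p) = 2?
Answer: -1057/2 ≈ -528.50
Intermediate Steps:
I = 121/4 (I = (-3/2 - 4)**2 = (-11/2)**2 = 121/4 ≈ 30.250)
16 + (I*Z(F(-2, 6), 4))*(-9) = 16 + ((121/4)*2)*(-9) = 16 + (121/2)*(-9) = 16 - 1089/2 = -1057/2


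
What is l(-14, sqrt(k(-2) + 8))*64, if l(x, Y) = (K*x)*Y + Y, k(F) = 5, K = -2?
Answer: 1856*sqrt(13) ≈ 6691.9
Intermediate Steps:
l(x, Y) = Y - 2*Y*x (l(x, Y) = (-2*x)*Y + Y = -2*Y*x + Y = Y - 2*Y*x)
l(-14, sqrt(k(-2) + 8))*64 = (sqrt(5 + 8)*(1 - 2*(-14)))*64 = (sqrt(13)*(1 + 28))*64 = (sqrt(13)*29)*64 = (29*sqrt(13))*64 = 1856*sqrt(13)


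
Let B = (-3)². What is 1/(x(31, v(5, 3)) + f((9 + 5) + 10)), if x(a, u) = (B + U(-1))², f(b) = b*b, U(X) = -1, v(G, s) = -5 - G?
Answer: 1/640 ≈ 0.0015625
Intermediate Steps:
B = 9
f(b) = b²
x(a, u) = 64 (x(a, u) = (9 - 1)² = 8² = 64)
1/(x(31, v(5, 3)) + f((9 + 5) + 10)) = 1/(64 + ((9 + 5) + 10)²) = 1/(64 + (14 + 10)²) = 1/(64 + 24²) = 1/(64 + 576) = 1/640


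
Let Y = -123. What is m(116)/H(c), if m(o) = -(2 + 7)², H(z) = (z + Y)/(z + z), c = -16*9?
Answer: -7776/89 ≈ -87.371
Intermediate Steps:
c = -144
H(z) = (-123 + z)/(2*z) (H(z) = (z - 123)/(z + z) = (-123 + z)/((2*z)) = (-123 + z)*(1/(2*z)) = (-123 + z)/(2*z))
m(o) = -81 (m(o) = -1*9² = -1*81 = -81)
m(116)/H(c) = -81*(-288/(-123 - 144)) = -81/((½)*(-1/144)*(-267)) = -81/89/96 = -81*96/89 = -7776/89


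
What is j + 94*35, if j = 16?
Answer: 3306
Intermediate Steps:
j + 94*35 = 16 + 94*35 = 16 + 3290 = 3306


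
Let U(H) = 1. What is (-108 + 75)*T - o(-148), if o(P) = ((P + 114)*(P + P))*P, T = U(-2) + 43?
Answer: 1488020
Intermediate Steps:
T = 44 (T = 1 + 43 = 44)
o(P) = 2*P²*(114 + P) (o(P) = ((114 + P)*(2*P))*P = (2*P*(114 + P))*P = 2*P²*(114 + P))
(-108 + 75)*T - o(-148) = (-108 + 75)*44 - 2*(-148)²*(114 - 148) = -33*44 - 2*21904*(-34) = -1452 - 1*(-1489472) = -1452 + 1489472 = 1488020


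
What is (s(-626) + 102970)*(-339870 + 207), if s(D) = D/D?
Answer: -34975438773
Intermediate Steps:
s(D) = 1
(s(-626) + 102970)*(-339870 + 207) = (1 + 102970)*(-339870 + 207) = 102971*(-339663) = -34975438773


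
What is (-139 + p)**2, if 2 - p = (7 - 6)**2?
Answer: 19044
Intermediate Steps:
p = 1 (p = 2 - (7 - 6)**2 = 2 - 1*1**2 = 2 - 1*1 = 2 - 1 = 1)
(-139 + p)**2 = (-139 + 1)**2 = (-138)**2 = 19044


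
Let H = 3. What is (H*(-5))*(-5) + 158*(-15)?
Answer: -2295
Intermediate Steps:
(H*(-5))*(-5) + 158*(-15) = (3*(-5))*(-5) + 158*(-15) = -15*(-5) - 2370 = 75 - 2370 = -2295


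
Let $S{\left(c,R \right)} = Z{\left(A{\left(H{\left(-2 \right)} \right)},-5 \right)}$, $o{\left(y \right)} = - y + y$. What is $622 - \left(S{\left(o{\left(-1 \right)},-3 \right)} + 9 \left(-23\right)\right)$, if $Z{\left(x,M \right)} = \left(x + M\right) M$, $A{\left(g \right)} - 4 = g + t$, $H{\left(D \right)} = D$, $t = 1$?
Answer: $819$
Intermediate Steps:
$o{\left(y \right)} = 0$
$A{\left(g \right)} = 5 + g$ ($A{\left(g \right)} = 4 + \left(g + 1\right) = 4 + \left(1 + g\right) = 5 + g$)
$Z{\left(x,M \right)} = M \left(M + x\right)$ ($Z{\left(x,M \right)} = \left(M + x\right) M = M \left(M + x\right)$)
$S{\left(c,R \right)} = 10$ ($S{\left(c,R \right)} = - 5 \left(-5 + \left(5 - 2\right)\right) = - 5 \left(-5 + 3\right) = \left(-5\right) \left(-2\right) = 10$)
$622 - \left(S{\left(o{\left(-1 \right)},-3 \right)} + 9 \left(-23\right)\right) = 622 - \left(10 + 9 \left(-23\right)\right) = 622 - \left(10 - 207\right) = 622 - -197 = 622 + 197 = 819$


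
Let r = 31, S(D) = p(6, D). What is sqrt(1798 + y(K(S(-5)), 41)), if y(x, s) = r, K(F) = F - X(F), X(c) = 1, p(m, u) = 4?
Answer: sqrt(1829) ≈ 42.767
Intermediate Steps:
S(D) = 4
K(F) = -1 + F (K(F) = F - 1*1 = F - 1 = -1 + F)
y(x, s) = 31
sqrt(1798 + y(K(S(-5)), 41)) = sqrt(1798 + 31) = sqrt(1829)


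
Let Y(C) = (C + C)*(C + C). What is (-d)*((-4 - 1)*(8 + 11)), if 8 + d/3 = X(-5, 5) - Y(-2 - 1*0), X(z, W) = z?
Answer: -8265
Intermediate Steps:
Y(C) = 4*C**2 (Y(C) = (2*C)*(2*C) = 4*C**2)
d = -87 (d = -24 + 3*(-5 - 4*(-2 - 1*0)**2) = -24 + 3*(-5 - 4*(-2 + 0)**2) = -24 + 3*(-5 - 4*(-2)**2) = -24 + 3*(-5 - 4*4) = -24 + 3*(-5 - 1*16) = -24 + 3*(-5 - 16) = -24 + 3*(-21) = -24 - 63 = -87)
(-d)*((-4 - 1)*(8 + 11)) = (-1*(-87))*((-4 - 1)*(8 + 11)) = 87*(-5*19) = 87*(-95) = -8265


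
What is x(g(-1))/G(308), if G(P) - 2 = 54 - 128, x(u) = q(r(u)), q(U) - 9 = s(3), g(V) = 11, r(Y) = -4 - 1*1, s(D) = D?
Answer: -⅙ ≈ -0.16667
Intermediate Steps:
r(Y) = -5 (r(Y) = -4 - 1 = -5)
q(U) = 12 (q(U) = 9 + 3 = 12)
x(u) = 12
G(P) = -72 (G(P) = 2 + (54 - 128) = 2 - 74 = -72)
x(g(-1))/G(308) = 12/(-72) = 12*(-1/72) = -⅙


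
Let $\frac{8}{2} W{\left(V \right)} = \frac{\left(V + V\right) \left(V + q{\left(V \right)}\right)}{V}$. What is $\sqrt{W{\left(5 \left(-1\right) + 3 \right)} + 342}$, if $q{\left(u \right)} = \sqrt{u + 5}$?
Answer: $\frac{\sqrt{1364 + 2 \sqrt{3}}}{2} \approx 18.49$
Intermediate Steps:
$q{\left(u \right)} = \sqrt{5 + u}$
$W{\left(V \right)} = \frac{V}{2} + \frac{\sqrt{5 + V}}{2}$ ($W{\left(V \right)} = \frac{\left(V + V\right) \left(V + \sqrt{5 + V}\right) \frac{1}{V}}{4} = \frac{2 V \left(V + \sqrt{5 + V}\right) \frac{1}{V}}{4} = \frac{2 V + 2 \sqrt{5 + V}}{4} = \frac{V}{2} + \frac{\sqrt{5 + V}}{2}$)
$\sqrt{W{\left(5 \left(-1\right) + 3 \right)} + 342} = \sqrt{\left(\frac{5 \left(-1\right) + 3}{2} + \frac{\sqrt{5 + \left(5 \left(-1\right) + 3\right)}}{2}\right) + 342} = \sqrt{\left(\frac{-5 + 3}{2} + \frac{\sqrt{5 + \left(-5 + 3\right)}}{2}\right) + 342} = \sqrt{\left(\frac{1}{2} \left(-2\right) + \frac{\sqrt{5 - 2}}{2}\right) + 342} = \sqrt{\left(-1 + \frac{\sqrt{3}}{2}\right) + 342} = \sqrt{341 + \frac{\sqrt{3}}{2}}$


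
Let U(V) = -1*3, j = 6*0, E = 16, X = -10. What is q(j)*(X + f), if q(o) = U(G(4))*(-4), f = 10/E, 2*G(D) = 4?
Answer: -225/2 ≈ -112.50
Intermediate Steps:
j = 0
G(D) = 2 (G(D) = (½)*4 = 2)
U(V) = -3
f = 5/8 (f = 10/16 = 10*(1/16) = 5/8 ≈ 0.62500)
q(o) = 12 (q(o) = -3*(-4) = 12)
q(j)*(X + f) = 12*(-10 + 5/8) = 12*(-75/8) = -225/2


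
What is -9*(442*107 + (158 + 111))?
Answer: -428067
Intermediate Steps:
-9*(442*107 + (158 + 111)) = -9*(47294 + 269) = -9*47563 = -428067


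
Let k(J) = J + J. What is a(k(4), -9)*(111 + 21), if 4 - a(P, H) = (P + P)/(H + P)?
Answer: 2640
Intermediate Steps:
k(J) = 2*J
a(P, H) = 4 - 2*P/(H + P) (a(P, H) = 4 - (P + P)/(H + P) = 4 - 2*P/(H + P))
a(k(4), -9)*(111 + 21) = (2*(2*4 + 2*(-9))/(-9 + 2*4))*(111 + 21) = (2*(8 - 18)/(-9 + 8))*132 = (2*(-10)/(-1))*132 = (2*(-1)*(-10))*132 = 20*132 = 2640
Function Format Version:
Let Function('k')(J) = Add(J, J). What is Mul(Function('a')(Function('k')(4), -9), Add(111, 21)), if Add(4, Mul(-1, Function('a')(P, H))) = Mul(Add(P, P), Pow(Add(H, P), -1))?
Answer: 2640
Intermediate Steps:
Function('k')(J) = Mul(2, J)
Function('a')(P, H) = Add(4, Mul(-2, P, Pow(Add(H, P), -1))) (Function('a')(P, H) = Add(4, Mul(-1, Mul(Add(P, P), Pow(Add(H, P), -1)))) = Add(4, Mul(-1, Mul(Mul(2, P), Pow(Add(H, P), -1)))) = Add(4, Mul(-1, Mul(2, P, Pow(Add(H, P), -1)))) = Add(4, Mul(-2, P, Pow(Add(H, P), -1))))
Mul(Function('a')(Function('k')(4), -9), Add(111, 21)) = Mul(Mul(2, Pow(Add(-9, Mul(2, 4)), -1), Add(Mul(2, 4), Mul(2, -9))), Add(111, 21)) = Mul(Mul(2, Pow(Add(-9, 8), -1), Add(8, -18)), 132) = Mul(Mul(2, Pow(-1, -1), -10), 132) = Mul(Mul(2, -1, -10), 132) = Mul(20, 132) = 2640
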